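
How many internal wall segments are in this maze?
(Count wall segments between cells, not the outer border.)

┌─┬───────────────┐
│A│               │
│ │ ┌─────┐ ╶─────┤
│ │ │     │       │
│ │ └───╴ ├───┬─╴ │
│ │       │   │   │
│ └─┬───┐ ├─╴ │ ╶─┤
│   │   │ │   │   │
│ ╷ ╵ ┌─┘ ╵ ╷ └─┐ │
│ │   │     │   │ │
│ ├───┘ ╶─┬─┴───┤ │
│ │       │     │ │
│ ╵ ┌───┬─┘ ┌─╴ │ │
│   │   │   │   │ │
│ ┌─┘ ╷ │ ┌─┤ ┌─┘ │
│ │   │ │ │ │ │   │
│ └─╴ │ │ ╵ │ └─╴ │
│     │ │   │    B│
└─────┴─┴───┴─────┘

Counting internal wall segments:
Total internal walls: 64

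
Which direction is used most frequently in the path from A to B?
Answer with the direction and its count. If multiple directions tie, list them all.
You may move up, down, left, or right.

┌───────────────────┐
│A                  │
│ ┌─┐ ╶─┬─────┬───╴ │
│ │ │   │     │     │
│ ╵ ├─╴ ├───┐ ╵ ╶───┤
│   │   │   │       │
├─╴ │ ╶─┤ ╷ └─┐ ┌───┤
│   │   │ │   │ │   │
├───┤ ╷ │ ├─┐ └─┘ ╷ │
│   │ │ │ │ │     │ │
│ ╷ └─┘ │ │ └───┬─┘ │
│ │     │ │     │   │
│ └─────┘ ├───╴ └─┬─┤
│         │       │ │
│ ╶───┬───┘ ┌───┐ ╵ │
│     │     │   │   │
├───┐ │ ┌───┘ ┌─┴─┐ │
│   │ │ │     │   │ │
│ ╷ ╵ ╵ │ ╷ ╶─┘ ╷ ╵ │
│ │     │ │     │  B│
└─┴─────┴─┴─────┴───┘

Directions: right, right, down, right, down, left, down, right, down, down, left, left, up, left, down, down, down, right, right, down, down, right, up, up, right, right, up, right, right, right, down, right, down, down
Counts: {'right': 13, 'down': 13, 'left': 4, 'up': 4}
Most common: down and right (tied at 13 times each)

Solution:

┌───────────────────┐
│A → ↓              │
│ ┌─┐ ╶─┬─────┬───╴ │
│ │ │↳ ↓│     │     │
│ ╵ ├─╴ ├───┐ ╵ ╶───┤
│   │↓ ↲│   │       │
├─╴ │ ╶─┤ ╷ └─┐ ┌───┤
│   │↳ ↓│ │   │ │   │
├───┤ ╷ │ ├─┐ └─┘ ╷ │
│↓ ↰│ │↓│ │ │     │ │
│ ╷ └─┘ │ │ └───┬─┘ │
│↓│↑ ← ↲│ │     │   │
│ └─────┘ ├───╴ └─┬─┤
│↓        │↱ → → ↓│ │
│ ╶───┬───┘ ┌───┐ ╵ │
│↳ → ↓│↱ → ↑│   │↳ ↓│
├───┐ │ ┌───┘ ┌─┴─┐ │
│   │↓│↑│     │   │↓│
│ ╷ ╵ ╵ │ ╷ ╶─┘ ╷ ╵ │
│ │  ↳ ↑│ │     │  B│
└─┴─────┴─┴─────┴───┘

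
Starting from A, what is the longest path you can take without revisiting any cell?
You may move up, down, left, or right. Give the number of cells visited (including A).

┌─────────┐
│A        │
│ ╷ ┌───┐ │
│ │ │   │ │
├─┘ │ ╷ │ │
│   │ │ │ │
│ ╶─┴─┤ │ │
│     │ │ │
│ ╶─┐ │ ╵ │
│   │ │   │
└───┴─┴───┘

Finding longest simple path using DFS:
Start: (0, 0)
Longest path visits 15 cells
Path: A → right → right → right → right → down → down → down → down → left → up → up → up → left → down

Solution:

┌─────────┐
│A → → → ↓│
│ ╷ ┌───┐ │
│ │ │↓ ↰│↓│
├─┘ │ ╷ │ │
│   │B│↑│↓│
│ ╶─┴─┤ │ │
│     │↑│↓│
│ ╶─┐ │ ╵ │
│   │ │↑ ↲│
└───┴─┴───┘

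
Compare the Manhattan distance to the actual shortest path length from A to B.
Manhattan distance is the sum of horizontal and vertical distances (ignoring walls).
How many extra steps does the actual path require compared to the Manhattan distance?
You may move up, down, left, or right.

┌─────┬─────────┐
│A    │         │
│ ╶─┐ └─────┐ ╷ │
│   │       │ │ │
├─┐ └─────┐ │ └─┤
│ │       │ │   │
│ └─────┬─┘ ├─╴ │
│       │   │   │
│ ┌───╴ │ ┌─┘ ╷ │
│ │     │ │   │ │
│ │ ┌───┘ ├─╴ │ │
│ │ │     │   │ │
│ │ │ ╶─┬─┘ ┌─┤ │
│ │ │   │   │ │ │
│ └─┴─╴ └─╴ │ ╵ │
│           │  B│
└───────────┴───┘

Manhattan distance: |7 - 0| + |7 - 0| = 14
Actual path length: 28
Extra steps: 28 - 14 = 14

Solution:

┌─────┬─────────┐
│A → ↓│         │
│ ╶─┐ └─────┐ ╷ │
│   │↳ → → ↓│ │ │
├─┐ └─────┐ │ └─┤
│ │       │↓│   │
│ └─────┬─┘ ├─╴ │
│       │↓ ↲│↱ ↓│
│ ┌───╴ │ ┌─┘ ╷ │
│ │     │↓│  ↑│↓│
│ │ ┌───┘ ├─╴ │ │
│ │ │↓ ← ↲│↱ ↑│↓│
│ │ │ ╶─┬─┘ ┌─┤ │
│ │ │↳ ↓│  ↑│ │↓│
│ └─┴─╴ └─╴ │ ╵ │
│      ↳ → ↑│  B│
└───────────┴───┘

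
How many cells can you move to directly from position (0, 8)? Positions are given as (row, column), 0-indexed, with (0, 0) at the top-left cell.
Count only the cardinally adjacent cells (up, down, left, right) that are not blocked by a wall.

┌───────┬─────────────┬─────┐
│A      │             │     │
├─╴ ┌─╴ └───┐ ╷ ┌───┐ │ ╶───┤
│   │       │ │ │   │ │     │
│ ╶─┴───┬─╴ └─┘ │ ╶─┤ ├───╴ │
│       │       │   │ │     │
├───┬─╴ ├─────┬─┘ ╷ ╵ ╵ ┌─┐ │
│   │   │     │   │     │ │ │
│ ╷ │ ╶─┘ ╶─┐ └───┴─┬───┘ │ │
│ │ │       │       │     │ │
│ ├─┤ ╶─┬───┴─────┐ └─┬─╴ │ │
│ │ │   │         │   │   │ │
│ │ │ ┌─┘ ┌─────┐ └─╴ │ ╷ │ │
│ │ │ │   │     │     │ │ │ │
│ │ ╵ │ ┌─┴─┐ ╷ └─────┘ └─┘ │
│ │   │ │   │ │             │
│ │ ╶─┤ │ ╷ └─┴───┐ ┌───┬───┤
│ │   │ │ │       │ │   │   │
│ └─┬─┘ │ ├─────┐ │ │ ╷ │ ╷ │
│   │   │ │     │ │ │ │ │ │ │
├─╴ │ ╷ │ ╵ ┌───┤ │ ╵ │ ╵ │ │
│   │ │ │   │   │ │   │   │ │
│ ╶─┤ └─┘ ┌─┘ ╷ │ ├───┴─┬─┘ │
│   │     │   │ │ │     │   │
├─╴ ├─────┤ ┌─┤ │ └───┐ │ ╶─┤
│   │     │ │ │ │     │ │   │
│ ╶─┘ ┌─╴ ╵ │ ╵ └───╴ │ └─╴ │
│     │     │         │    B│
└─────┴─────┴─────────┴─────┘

Checking passable neighbors of (0, 8):
Neighbors: (0, 7), (0, 9)
Count: 2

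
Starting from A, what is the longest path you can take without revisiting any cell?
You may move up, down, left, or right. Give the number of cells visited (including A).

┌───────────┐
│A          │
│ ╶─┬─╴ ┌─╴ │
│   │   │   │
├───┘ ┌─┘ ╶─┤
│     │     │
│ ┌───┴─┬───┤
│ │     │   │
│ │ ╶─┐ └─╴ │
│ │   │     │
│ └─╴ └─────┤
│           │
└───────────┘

Finding longest simple path using DFS:
Start: (0, 0)
Longest path visits 24 cells
Path: A → right → right → right → down → left → down → left → left → down → down → down → right → right → up → left → up → right → right → down → right → right → up → left

Solution:

┌───────────┐
│A → → ↓    │
│ ╶─┬─╴ ┌─╴ │
│   │↓ ↲│   │
├───┘ ┌─┘ ╶─┤
│↓ ← ↲│     │
│ ┌───┴─┬───┤
│↓│↱ → ↓│B ↰│
│ │ ╶─┐ └─╴ │
│↓│↑ ↰│↳ → ↑│
│ └─╴ └─────┤
│↳ → ↑      │
└───────────┘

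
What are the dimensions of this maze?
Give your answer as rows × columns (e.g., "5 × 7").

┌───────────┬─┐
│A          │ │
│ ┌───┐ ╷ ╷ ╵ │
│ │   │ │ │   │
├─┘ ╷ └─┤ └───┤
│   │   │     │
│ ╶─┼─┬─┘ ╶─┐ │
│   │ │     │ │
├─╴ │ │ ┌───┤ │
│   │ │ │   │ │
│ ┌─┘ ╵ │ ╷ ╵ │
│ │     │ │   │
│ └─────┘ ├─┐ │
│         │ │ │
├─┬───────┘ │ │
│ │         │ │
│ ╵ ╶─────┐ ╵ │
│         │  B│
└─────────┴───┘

Counting the maze dimensions:
Rows (vertical): 9
Columns (horizontal): 7
Dimensions: 9 × 7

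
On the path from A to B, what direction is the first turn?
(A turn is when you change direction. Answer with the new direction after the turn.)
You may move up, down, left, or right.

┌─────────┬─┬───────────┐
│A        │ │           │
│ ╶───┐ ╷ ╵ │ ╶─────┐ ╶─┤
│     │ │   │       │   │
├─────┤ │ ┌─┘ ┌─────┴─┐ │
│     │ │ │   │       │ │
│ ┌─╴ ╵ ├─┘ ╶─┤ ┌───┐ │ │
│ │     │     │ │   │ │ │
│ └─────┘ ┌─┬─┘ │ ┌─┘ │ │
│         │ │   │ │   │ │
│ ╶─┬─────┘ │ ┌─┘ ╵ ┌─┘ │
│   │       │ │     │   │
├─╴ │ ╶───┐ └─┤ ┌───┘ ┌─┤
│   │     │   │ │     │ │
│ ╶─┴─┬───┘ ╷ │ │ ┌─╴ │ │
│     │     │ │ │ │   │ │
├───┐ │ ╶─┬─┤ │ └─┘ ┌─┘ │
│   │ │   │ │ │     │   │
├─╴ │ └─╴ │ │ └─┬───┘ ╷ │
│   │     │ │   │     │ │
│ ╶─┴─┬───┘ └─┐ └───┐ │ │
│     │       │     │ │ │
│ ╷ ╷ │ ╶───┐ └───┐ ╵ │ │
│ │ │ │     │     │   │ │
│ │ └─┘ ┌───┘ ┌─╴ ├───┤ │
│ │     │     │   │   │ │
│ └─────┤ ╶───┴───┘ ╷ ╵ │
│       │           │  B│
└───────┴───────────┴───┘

Directions: right, right, right, down, down, down, left, up, left, left, down, down, down, right, down, left, down, right, right, down, down, right, right, up, left, up, right, right, up, right, down, down, down, right, down, right, right, down, right, up, up, up, right, down, down, down, down, down
First turn direction: down

Solution:

┌─────────┬─┬───────────┐
│A → → ↓  │ │           │
│ ╶───┐ ╷ ╵ │ ╶─────┐ ╶─┤
│     │↓│   │       │   │
├─────┤ │ ┌─┘ ┌─────┴─┐ │
│↓ ← ↰│↓│ │   │       │ │
│ ┌─╴ ╵ ├─┘ ╶─┤ ┌───┐ │ │
│↓│  ↑ ↲│     │ │   │ │ │
│ └─────┘ ┌─┬─┘ │ ┌─┘ │ │
│↓        │ │   │ │   │ │
│ ╶─┬─────┘ │ ┌─┘ ╵ ┌─┘ │
│↳ ↓│       │ │     │   │
├─╴ │ ╶───┐ └─┤ ┌───┘ ┌─┤
│↓ ↲│     │↱ ↓│ │     │ │
│ ╶─┴─┬───┘ ╷ │ │ ┌─╴ │ │
│↳ → ↓│↱ → ↑│↓│ │ │   │ │
├───┐ │ ╶─┬─┤ │ └─┘ ┌─┘ │
│   │↓│↑ ↰│ │↓│     │↱ ↓│
├─╴ │ └─╴ │ │ └─┬───┘ ╷ │
│   │↳ → ↑│ │↳ ↓│    ↑│↓│
│ ╶─┴─┬───┘ └─┐ └───┐ │ │
│     │       │↳ → ↓│↑│↓│
│ ╷ ╷ │ ╶───┐ └───┐ ╵ │ │
│ │ │ │     │     │↳ ↑│↓│
│ │ └─┘ ┌───┘ ┌─╴ ├───┤ │
│ │     │     │   │   │↓│
│ └─────┤ ╶───┴───┘ ╷ ╵ │
│       │           │  B│
└───────┴───────────┴───┘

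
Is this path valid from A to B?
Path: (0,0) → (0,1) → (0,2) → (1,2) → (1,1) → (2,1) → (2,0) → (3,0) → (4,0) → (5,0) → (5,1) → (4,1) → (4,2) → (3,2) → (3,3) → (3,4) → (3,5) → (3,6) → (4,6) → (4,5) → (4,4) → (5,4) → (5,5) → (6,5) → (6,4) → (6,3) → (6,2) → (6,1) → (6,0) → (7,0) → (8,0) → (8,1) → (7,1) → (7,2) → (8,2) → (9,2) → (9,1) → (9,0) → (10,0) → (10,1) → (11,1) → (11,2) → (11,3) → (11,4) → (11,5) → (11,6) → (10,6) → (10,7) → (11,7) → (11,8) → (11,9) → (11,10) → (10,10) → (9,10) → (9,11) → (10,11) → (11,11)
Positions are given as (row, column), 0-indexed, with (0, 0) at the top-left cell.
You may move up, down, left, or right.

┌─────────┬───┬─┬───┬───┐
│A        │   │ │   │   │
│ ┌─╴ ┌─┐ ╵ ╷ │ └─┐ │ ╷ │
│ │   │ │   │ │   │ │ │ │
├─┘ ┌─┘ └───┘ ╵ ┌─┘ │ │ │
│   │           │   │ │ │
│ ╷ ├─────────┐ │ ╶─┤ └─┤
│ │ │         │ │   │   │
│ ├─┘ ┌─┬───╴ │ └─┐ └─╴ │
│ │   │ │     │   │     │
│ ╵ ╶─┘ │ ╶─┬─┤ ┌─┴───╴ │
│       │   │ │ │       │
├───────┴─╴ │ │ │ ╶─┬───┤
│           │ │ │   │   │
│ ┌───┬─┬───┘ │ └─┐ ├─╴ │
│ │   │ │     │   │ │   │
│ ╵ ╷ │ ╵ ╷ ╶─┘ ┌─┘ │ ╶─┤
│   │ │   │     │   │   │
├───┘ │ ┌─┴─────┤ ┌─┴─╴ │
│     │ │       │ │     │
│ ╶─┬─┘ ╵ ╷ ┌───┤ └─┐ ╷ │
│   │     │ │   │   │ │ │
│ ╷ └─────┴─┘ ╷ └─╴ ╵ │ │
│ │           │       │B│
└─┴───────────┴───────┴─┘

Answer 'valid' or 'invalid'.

Checking path validity:
Result: All consecutive moves are passable.

valid

Correct solution:

┌─────────┬───┬─┬───┬───┐
│A → ↓    │   │ │   │   │
│ ┌─╴ ┌─┐ ╵ ╷ │ └─┐ │ ╷ │
│ │↓ ↲│ │   │ │   │ │ │ │
├─┘ ┌─┘ └───┘ ╵ ┌─┘ │ │ │
│↓ ↲│           │   │ │ │
│ ╷ ├─────────┐ │ ╶─┤ └─┤
│↓│ │↱ → → → ↓│ │   │   │
│ ├─┘ ┌─┬───╴ │ └─┐ └─╴ │
│↓│↱ ↑│ │↓ ← ↲│   │     │
│ ╵ ╶─┘ │ ╶─┬─┤ ┌─┴───╴ │
│↳ ↑    │↳ ↓│ │ │       │
├───────┴─╴ │ │ │ ╶─┬───┤
│↓ ← ← ← ← ↲│ │ │   │   │
│ ┌───┬─┬───┘ │ └─┐ ├─╴ │
│↓│↱ ↓│ │     │   │ │   │
│ ╵ ╷ │ ╵ ╷ ╶─┘ ┌─┘ │ ╶─┤
│↳ ↑│↓│   │     │   │   │
├───┘ │ ┌─┴─────┤ ┌─┴─╴ │
│↓ ← ↲│ │       │ │  ↱ ↓│
│ ╶─┬─┘ ╵ ╷ ┌───┤ └─┐ ╷ │
│↳ ↓│     │ │↱ ↓│   │↑│↓│
│ ╷ └─────┴─┘ ╷ └─╴ ╵ │ │
│ │↳ → → → → ↑│↳ → → ↑│B│
└─┴───────────┴───────┴─┘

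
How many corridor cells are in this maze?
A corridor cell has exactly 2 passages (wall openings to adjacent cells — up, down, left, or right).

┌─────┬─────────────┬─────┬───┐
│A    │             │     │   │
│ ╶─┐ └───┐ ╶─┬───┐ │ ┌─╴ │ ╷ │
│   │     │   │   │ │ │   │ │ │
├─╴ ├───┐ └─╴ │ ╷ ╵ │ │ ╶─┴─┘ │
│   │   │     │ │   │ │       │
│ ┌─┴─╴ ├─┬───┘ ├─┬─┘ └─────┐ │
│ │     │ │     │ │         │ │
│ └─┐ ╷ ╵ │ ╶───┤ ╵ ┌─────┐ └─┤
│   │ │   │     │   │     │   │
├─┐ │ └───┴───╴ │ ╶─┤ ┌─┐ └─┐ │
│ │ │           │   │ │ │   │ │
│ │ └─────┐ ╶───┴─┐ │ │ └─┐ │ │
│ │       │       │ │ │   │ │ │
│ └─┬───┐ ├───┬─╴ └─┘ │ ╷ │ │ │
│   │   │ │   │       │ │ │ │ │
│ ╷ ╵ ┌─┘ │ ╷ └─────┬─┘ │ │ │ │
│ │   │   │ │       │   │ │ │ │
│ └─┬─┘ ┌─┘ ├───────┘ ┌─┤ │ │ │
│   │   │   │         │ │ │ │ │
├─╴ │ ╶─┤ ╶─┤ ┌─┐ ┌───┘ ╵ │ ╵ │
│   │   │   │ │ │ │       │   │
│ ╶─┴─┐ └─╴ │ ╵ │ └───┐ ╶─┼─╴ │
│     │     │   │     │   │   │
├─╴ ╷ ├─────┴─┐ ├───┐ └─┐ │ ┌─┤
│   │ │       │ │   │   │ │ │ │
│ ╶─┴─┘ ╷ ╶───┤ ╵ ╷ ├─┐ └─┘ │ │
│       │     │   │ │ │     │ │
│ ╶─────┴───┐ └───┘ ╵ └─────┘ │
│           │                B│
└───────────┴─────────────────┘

Counting cells with exactly 2 passages:
Total corridor cells: 184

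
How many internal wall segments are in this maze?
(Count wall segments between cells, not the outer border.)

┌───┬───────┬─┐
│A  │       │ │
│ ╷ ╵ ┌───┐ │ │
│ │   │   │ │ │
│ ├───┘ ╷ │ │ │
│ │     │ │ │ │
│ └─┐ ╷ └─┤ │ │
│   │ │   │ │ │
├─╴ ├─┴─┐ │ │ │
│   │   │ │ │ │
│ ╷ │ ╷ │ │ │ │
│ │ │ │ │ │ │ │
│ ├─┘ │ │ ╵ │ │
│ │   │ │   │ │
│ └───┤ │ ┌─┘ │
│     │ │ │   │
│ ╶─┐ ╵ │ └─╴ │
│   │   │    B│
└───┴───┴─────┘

Counting internal wall segments:
Total internal walls: 48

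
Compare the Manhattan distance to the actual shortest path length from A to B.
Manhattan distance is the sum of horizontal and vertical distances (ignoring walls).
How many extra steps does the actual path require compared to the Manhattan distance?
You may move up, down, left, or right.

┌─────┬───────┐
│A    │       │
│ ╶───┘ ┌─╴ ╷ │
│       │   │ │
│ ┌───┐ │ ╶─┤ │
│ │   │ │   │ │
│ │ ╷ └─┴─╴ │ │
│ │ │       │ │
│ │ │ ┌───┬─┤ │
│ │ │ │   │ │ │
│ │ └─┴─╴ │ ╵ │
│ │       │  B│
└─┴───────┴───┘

Manhattan distance: |5 - 0| + |6 - 0| = 11
Actual path length: 13
Extra steps: 13 - 11 = 2

Solution:

┌─────┬───────┐
│A    │↱ → → ↓│
│ ╶───┘ ┌─╴ ╷ │
│↳ → → ↑│   │↓│
│ ┌───┐ │ ╶─┤ │
│ │   │ │   │↓│
│ │ ╷ └─┴─╴ │ │
│ │ │       │↓│
│ │ │ ┌───┬─┤ │
│ │ │ │   │ │↓│
│ │ └─┴─╴ │ ╵ │
│ │       │  B│
└─┴───────┴───┘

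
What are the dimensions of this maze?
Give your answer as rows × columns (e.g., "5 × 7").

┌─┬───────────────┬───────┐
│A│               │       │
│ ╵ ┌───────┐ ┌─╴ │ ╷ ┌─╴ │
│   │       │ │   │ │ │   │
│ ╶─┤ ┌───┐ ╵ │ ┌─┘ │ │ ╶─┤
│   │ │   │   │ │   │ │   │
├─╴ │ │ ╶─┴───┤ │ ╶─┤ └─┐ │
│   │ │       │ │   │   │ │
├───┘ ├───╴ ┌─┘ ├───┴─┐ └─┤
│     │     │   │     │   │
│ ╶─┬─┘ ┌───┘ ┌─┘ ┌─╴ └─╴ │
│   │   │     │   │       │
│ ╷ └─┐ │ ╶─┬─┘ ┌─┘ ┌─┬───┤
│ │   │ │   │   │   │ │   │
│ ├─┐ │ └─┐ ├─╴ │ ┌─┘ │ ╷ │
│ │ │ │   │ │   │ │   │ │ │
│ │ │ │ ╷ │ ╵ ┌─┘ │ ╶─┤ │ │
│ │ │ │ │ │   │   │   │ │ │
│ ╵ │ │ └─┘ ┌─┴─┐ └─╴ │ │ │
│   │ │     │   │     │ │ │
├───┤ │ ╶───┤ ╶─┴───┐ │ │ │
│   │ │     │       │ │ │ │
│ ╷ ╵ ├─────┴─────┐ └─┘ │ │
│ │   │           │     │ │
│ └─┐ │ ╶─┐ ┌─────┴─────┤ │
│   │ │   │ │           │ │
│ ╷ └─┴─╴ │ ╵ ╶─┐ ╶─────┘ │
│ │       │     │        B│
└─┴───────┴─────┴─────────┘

Counting the maze dimensions:
Rows (vertical): 14
Columns (horizontal): 13
Dimensions: 14 × 13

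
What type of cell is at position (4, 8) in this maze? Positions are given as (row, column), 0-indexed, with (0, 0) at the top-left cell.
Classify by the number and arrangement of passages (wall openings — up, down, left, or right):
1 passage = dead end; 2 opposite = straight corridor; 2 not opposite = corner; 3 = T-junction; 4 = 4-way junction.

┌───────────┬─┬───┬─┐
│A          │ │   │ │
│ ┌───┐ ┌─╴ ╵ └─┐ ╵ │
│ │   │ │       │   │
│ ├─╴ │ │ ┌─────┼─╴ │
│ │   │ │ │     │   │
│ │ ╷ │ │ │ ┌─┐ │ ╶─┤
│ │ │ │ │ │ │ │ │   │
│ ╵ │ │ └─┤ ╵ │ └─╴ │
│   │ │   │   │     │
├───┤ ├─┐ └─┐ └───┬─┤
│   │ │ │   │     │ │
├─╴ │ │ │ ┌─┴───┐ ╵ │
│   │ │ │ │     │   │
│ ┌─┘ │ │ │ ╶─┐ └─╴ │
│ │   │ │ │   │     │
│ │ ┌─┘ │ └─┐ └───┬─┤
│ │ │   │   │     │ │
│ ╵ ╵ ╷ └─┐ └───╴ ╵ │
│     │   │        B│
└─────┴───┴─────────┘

Checking cell at (4, 8):
Number of passages: 2
Cell type: straight corridor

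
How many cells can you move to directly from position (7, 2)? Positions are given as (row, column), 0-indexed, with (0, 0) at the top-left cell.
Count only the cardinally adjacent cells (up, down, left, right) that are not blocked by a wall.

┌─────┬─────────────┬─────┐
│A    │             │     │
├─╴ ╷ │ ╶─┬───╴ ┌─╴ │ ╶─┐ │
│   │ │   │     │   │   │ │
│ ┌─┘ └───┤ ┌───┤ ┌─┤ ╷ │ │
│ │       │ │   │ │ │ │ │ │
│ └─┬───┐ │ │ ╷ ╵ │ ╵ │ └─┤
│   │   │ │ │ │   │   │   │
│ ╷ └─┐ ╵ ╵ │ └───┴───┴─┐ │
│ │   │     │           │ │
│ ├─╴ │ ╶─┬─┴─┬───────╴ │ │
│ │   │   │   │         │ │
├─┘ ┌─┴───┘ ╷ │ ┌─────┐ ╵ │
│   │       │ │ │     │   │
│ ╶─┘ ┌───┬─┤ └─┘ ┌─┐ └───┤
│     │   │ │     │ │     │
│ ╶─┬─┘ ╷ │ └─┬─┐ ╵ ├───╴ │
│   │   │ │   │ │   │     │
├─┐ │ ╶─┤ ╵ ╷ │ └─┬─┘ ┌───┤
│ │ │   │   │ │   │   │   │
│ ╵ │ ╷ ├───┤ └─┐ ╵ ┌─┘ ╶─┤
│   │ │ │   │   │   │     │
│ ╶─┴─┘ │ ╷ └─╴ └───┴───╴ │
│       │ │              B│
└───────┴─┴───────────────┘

Checking passable neighbors of (7, 2):
Neighbors: (6, 2), (7, 1)
Count: 2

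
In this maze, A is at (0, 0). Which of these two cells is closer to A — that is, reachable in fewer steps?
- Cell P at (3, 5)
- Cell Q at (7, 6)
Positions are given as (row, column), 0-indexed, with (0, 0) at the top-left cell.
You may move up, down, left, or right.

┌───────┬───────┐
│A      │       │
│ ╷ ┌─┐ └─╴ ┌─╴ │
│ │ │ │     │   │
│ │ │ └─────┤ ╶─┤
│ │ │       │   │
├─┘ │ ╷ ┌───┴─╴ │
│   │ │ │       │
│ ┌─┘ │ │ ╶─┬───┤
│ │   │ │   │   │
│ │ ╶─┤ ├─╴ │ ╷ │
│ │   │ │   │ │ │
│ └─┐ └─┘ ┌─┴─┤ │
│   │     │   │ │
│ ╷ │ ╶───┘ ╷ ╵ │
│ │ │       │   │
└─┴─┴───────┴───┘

Shortest path A → P at (3, 5): 16 steps
Shortest path A → Q at (7, 6): 31 steps

P is closer (16 steps vs 31 steps).

Path to P:

┌───────┬───────┐
│A → → ↓│  ↱ → ↓│
│ ╷ ┌─┐ └─╴ ┌─╴ │
│ │ │ │↳ → ↑│↓ ↲│
│ │ │ └─────┤ ╶─┤
│ │ │       │↳ ↓│
├─┘ │ ╷ ┌───┴─╴ │
│   │ │ │  P ← ↲│
│ ┌─┘ │ │ ╶─┬───┤
│ │   │ │   │   │
│ │ ╶─┤ ├─╴ │ ╷ │
│ │   │ │   │ │ │
│ └─┐ └─┘ ┌─┴─┤ │
│   │     │   │ │
│ ╷ │ ╶───┘ ╷ ╵ │
│ │ │       │   │
└─┴─┴───────┴───┘

Path to Q:

┌───────┬───────┐
│A → → ↓│  ↱ → ↓│
│ ╷ ┌─┐ └─╴ ┌─╴ │
│ │ │ │↳ → ↑│↓ ↲│
│ │ │ └─────┤ ╶─┤
│ │ │       │↳ ↓│
├─┘ │ ╷ ┌───┴─╴ │
│   │ │ │↓ ← ← ↲│
│ ┌─┘ │ │ ╶─┬───┤
│ │   │ │↳ ↓│   │
│ │ ╶─┤ ├─╴ │ ╷ │
│ │   │ │↓ ↲│ │ │
│ └─┐ └─┘ ┌─┴─┤ │
│   │↓ ← ↲│↱ ↓│ │
│ ╷ │ ╶───┘ ╷ ╵ │
│ │ │↳ → → ↑│Q  │
└─┴─┴───────┴───┘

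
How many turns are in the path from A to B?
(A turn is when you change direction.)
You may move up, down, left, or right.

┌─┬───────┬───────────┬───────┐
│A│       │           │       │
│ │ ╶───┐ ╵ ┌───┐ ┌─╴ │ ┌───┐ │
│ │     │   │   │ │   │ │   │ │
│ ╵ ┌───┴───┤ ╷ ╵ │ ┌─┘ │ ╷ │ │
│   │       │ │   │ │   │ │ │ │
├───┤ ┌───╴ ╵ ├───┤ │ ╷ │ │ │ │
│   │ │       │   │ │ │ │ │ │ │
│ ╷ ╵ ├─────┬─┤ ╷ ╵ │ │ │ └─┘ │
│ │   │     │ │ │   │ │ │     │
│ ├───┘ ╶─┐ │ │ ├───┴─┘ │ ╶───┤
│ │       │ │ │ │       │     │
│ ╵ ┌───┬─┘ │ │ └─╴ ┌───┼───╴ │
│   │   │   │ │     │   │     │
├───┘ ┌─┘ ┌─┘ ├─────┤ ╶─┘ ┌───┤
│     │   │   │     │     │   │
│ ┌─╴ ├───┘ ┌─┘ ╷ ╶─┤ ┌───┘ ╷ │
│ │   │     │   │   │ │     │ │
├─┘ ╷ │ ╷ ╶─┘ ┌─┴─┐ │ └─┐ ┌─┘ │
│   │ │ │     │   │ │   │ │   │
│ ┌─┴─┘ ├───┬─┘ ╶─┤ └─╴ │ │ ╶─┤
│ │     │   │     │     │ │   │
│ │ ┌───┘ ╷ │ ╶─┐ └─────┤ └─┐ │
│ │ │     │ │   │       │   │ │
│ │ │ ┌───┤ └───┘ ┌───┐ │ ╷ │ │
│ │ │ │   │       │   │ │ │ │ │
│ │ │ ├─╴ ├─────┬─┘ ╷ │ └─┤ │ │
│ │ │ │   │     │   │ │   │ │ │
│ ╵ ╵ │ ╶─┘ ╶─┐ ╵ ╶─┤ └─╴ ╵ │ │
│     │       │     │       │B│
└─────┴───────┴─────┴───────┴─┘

Directions: down, down, right, up, up, right, right, right, down, right, up, right, right, right, right, right, down, left, down, down, down, left, up, left, down, down, down, right, right, up, right, right, up, up, up, up, up, right, right, right, down, down, down, down, left, left, down, right, right, down, left, left, down, left, left, down, down, right, down, left, left, up, up, left, up, left, down, left, down, left, left, up, left, down, down, left, left, down, down, down, down, right, up, up, up, right, right, up, right, down, down, right, right, right, up, right, right, right, down, down, right, down, right, up, up, up, left, up, up, up, right, up, right, down, down, left, down, right, down, down, down, down
Number of turns: 68

Solution:

┌─┬───────┬───────────┬───────┐
│A│↱ → → ↓│↱ → → → → ↓│↱ → → ↓│
│ │ ╶───┐ ╵ ┌───┐ ┌─╴ │ ┌───┐ │
│↓│↑    │↳ ↑│   │ │↓ ↲│↑│   │↓│
│ ╵ ┌───┴───┤ ╷ ╵ │ ┌─┘ │ ╷ │ │
│↳ ↑│       │ │   │↓│  ↑│ │ │↓│
├───┤ ┌───╴ ╵ ├───┤ │ ╷ │ │ │ │
│   │ │       │↓ ↰│↓│ │↑│ │ │↓│
│ ╷ ╵ ├─────┬─┤ ╷ ╵ │ │ │ └─┘ │
│ │   │     │ │↓│↑ ↲│ │↑│↓ ← ↲│
│ ├───┘ ╶─┐ │ │ ├───┴─┘ │ ╶───┤
│ │       │ │ │↓│  ↱ → ↑│↳ → ↓│
│ ╵ ┌───┬─┘ │ │ └─╴ ┌───┼───╴ │
│   │   │   │ │↳ → ↑│   │↓ ← ↲│
├───┘ ┌─┘ ┌─┘ ├─────┤ ╶─┘ ┌───┤
│     │   │   │↓ ↰  │↓ ← ↲│↱ ↓│
│ ┌─╴ ├───┘ ┌─┘ ╷ ╶─┤ ┌───┘ ╷ │
│ │   │↓ ↰  │↓ ↲│↑ ↰│↓│  ↱ ↑│↓│
├─┘ ╷ │ ╷ ╶─┘ ┌─┴─┐ │ └─┐ ┌─┘ │
│   │ │↓│↑ ← ↲│   │↑│↳ ↓│↑│↓ ↲│
│ ┌─┴─┘ ├───┬─┘ ╶─┤ └─╴ │ │ ╶─┤
│ │↓ ← ↲│↱ ↓│     │↑ ← ↲│↑│↳ ↓│
│ │ ┌───┘ ╷ │ ╶─┐ └─────┤ └─┐ │
│ │↓│↱ → ↑│↓│   │↱ → → ↓│↑ ↰│↓│
│ │ │ ┌───┤ └───┘ ┌───┐ │ ╷ │ │
│ │↓│↑│   │↳ → → ↑│   │↓│ │↑│↓│
│ │ │ ├─╴ ├─────┬─┘ ╷ │ └─┤ │ │
│ │↓│↑│   │     │   │ │↳ ↓│↑│↓│
│ ╵ ╵ │ ╶─┘ ╶─┐ ╵ ╶─┤ └─╴ ╵ │ │
│  ↳ ↑│       │     │    ↳ ↑│B│
└─────┴───────┴─────┴───────┴─┘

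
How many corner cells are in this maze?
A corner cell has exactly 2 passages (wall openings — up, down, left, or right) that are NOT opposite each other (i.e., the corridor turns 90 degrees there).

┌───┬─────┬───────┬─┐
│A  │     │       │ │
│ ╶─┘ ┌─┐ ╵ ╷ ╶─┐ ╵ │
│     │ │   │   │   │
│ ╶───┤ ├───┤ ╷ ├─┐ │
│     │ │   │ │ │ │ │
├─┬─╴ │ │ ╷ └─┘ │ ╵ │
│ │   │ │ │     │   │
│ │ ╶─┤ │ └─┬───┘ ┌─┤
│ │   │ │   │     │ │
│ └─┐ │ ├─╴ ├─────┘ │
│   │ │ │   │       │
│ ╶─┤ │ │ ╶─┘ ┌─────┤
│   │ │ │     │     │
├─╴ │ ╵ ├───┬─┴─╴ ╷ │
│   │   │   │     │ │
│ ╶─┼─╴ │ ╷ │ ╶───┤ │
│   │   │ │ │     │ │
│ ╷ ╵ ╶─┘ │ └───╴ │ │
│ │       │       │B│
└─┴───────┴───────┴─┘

Counting corner cells (2 non-opposite passages):
Total corners: 49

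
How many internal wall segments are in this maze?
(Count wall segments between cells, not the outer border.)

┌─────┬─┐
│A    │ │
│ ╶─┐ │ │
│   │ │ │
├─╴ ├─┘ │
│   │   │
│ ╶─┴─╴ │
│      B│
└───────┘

Counting internal wall segments:
Total internal walls: 9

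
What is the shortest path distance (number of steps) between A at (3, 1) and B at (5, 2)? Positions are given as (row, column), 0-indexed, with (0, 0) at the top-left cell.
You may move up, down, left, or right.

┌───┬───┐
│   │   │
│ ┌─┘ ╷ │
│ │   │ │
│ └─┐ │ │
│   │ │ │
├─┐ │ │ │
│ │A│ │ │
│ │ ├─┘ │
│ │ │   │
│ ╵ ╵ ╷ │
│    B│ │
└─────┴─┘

Finding path from (3, 1) to (5, 2):
Path: (3,1) → (4,1) → (5,1) → (5,2)
Distance: 3 steps

Solution:

┌───┬───┐
│   │   │
│ ┌─┘ ╷ │
│ │   │ │
│ └─┐ │ │
│   │ │ │
├─┐ │ │ │
│ │A│ │ │
│ │ ├─┘ │
│ │↓│   │
│ ╵ ╵ ╷ │
│  ↳ B│ │
└─────┴─┘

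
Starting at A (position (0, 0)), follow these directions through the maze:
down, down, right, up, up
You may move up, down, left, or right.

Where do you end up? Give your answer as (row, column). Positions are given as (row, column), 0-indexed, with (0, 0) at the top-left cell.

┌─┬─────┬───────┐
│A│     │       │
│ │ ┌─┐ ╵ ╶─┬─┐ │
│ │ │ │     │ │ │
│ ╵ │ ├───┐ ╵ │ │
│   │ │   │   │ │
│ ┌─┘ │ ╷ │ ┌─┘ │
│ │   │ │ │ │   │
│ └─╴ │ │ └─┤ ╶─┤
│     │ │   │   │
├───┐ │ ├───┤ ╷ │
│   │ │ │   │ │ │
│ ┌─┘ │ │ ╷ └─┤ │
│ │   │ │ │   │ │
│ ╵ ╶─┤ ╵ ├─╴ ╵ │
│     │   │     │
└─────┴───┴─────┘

Following directions step by step:
Start: (0, 0)
  down: (0, 0) → (1, 0)
  down: (1, 0) → (2, 0)
  right: (2, 0) → (2, 1)
  up: (2, 1) → (1, 1)
  up: (1, 1) → (0, 1)
Final position: (0, 1)

Path taken:

┌─┬─────┬───────┐
│A│B    │       │
│ │ ┌─┐ ╵ ╶─┬─┐ │
│↓│↑│ │     │ │ │
│ ╵ │ ├───┐ ╵ │ │
│↳ ↑│ │   │   │ │
│ ┌─┘ │ ╷ │ ┌─┘ │
│ │   │ │ │ │   │
│ └─╴ │ │ └─┤ ╶─┤
│     │ │   │   │
├───┐ │ ├───┤ ╷ │
│   │ │ │   │ │ │
│ ┌─┘ │ │ ╷ └─┤ │
│ │   │ │ │   │ │
│ ╵ ╶─┤ ╵ ├─╴ ╵ │
│     │   │     │
└─────┴───┴─────┘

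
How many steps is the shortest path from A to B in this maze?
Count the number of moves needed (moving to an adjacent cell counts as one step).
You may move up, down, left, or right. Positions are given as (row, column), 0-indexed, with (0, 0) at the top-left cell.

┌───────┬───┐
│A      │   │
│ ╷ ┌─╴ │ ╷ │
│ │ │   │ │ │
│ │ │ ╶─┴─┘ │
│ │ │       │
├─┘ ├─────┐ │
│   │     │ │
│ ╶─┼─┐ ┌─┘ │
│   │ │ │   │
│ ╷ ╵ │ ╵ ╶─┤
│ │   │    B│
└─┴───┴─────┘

Using BFS to find shortest path:
Start: (0, 0), End: (5, 5)
Path found:
(0,0) → (0,1) → (0,2) → (0,3) → (1,3) → (1,2) → (2,2) → (2,3) → (2,4) → (2,5) → (3,5) → (4,5) → (4,4) → (5,4) → (5,5)
Number of steps: 14

Solution:

┌───────┬───┐
│A → → ↓│   │
│ ╷ ┌─╴ │ ╷ │
│ │ │↓ ↲│ │ │
│ │ │ ╶─┴─┘ │
│ │ │↳ → → ↓│
├─┘ ├─────┐ │
│   │     │↓│
│ ╶─┼─┐ ┌─┘ │
│   │ │ │↓ ↲│
│ ╷ ╵ │ ╵ ╶─┤
│ │   │  ↳ B│
└─┴───┴─────┘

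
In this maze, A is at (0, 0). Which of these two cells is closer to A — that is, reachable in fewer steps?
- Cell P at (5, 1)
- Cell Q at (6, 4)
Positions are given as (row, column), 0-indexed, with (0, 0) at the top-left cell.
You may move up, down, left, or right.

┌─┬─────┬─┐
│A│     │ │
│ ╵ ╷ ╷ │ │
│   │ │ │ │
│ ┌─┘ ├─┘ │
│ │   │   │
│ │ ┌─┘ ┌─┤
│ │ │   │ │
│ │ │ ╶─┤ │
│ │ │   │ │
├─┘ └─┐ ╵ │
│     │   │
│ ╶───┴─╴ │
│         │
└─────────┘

Shortest path A → P at (5, 1): 10 steps
Shortest path A → Q at (6, 4): 16 steps

P is closer (10 steps vs 16 steps).

Path to P:

┌─┬─────┬─┐
│A│↱ ↓  │ │
│ ╵ ╷ ╷ │ │
│↳ ↑│↓│ │ │
│ ┌─┘ ├─┘ │
│ │↓ ↲│   │
│ │ ┌─┘ ┌─┤
│ │↓│   │ │
│ │ │ ╶─┤ │
│ │↓│   │ │
├─┘ └─┐ ╵ │
│  P  │   │
│ ╶───┴─╴ │
│         │
└─────────┘

Path to Q:

┌─┬─────┬─┐
│A│↱ ↓  │ │
│ ╵ ╷ ╷ │ │
│↳ ↑│↓│ │ │
│ ┌─┘ ├─┘ │
│ │↓ ↲│   │
│ │ ┌─┘ ┌─┤
│ │↓│   │ │
│ │ │ ╶─┤ │
│ │↓│   │ │
├─┘ └─┐ ╵ │
│↓ ↲  │   │
│ ╶───┴─╴ │
│↳ → → → Q│
└─────────┘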